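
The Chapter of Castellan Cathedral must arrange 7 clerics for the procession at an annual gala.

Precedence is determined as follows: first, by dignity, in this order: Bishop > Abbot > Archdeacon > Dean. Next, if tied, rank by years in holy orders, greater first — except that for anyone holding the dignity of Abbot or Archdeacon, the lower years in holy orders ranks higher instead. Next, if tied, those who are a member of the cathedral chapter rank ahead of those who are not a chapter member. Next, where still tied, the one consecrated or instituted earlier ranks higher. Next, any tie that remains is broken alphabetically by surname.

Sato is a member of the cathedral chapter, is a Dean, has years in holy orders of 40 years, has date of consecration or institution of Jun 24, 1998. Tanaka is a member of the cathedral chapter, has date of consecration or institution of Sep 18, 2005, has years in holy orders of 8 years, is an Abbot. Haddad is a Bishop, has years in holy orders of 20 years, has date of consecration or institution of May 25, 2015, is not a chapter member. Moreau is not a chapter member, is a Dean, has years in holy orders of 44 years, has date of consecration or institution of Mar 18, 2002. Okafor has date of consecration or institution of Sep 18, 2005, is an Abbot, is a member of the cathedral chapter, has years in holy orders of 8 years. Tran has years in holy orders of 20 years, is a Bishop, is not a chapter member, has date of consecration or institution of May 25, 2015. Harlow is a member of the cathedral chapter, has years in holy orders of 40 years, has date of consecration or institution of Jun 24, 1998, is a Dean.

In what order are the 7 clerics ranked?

Haddad, Tran, Okafor, Tanaka, Moreau, Harlow, Sato

By dignity: Haddad and Tran (Bishop); then Okafor and Tanaka (Abbot); then Moreau, Harlow and Sato (Dean).
Haddad and Tran both have years in holy orders 20 years, so the next rule applies.
Haddad and Tran are each not a chapter member, so the next rule applies.
Haddad and Tran both have date of consecration or institution May 25, 2015, so the next rule applies.
Among Haddad and Tran, alphabetically by surname: Haddad before Tran.
Okafor and Tanaka both have years in holy orders 8 years, so the next rule applies.
Okafor and Tanaka are each a member of the cathedral chapter, so the next rule applies.
Okafor and Tanaka both have date of consecration or institution Sep 18, 2005, so the next rule applies.
Among Okafor and Tanaka, alphabetically by surname: Okafor before Tanaka.
Among Moreau, Harlow and Sato, by years in holy orders (higher first): Moreau (44 years) before Harlow and Sato (40 years).
Harlow and Sato are each a member of the cathedral chapter, so the next rule applies.
Harlow and Sato both have date of consecration or institution Jun 24, 1998, so the next rule applies.
Among Harlow and Sato, alphabetically by surname: Harlow before Sato.
Full order: Haddad, Tran, Okafor, Tanaka, Moreau, Harlow, Sato.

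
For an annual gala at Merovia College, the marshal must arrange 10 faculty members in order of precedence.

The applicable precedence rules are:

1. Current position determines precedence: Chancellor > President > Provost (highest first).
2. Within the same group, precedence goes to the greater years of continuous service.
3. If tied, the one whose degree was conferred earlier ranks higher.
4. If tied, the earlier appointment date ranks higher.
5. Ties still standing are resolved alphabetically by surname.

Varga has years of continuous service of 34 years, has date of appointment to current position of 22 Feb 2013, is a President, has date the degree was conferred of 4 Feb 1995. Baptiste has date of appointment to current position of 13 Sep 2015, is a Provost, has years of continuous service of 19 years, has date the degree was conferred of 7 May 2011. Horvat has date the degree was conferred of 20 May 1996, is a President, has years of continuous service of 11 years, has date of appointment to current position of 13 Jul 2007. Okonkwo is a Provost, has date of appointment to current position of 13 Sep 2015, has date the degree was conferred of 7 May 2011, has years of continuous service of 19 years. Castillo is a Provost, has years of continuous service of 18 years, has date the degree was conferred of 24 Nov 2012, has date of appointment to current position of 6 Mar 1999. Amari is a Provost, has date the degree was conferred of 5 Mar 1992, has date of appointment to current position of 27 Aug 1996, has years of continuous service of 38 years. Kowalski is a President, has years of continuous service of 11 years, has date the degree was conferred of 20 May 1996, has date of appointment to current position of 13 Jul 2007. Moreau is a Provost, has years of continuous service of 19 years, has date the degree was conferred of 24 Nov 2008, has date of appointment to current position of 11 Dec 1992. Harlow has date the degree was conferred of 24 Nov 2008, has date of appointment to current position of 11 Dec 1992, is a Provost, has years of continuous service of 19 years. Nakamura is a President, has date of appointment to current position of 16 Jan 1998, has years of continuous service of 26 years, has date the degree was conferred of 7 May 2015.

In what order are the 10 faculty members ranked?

By current position: Varga, Nakamura, Horvat and Kowalski (President); then Amari, Harlow, Moreau, Baptiste, Okonkwo and Castillo (Provost).
Among Varga, Nakamura, Horvat and Kowalski, by years of continuous service (higher first): Varga (34 years) before Nakamura (26 years) before Horvat and Kowalski (11 years).
Horvat and Kowalski both have date the degree was conferred 20 May 1996, so the next rule applies.
Horvat and Kowalski both have date of appointment to current position 13 Jul 2007, so the next rule applies.
Among Horvat and Kowalski, alphabetically by surname: Horvat before Kowalski.
Among Amari, Harlow, Moreau, Baptiste, Okonkwo and Castillo, by years of continuous service (higher first): Amari (38 years) before Harlow, Moreau, Baptiste and Okonkwo (19 years) before Castillo (18 years).
Among Harlow, Moreau, Baptiste and Okonkwo, by date the degree was conferred (earlier first): Harlow and Moreau (24 Nov 2008) before Baptiste and Okonkwo (7 May 2011).
Harlow and Moreau both have date of appointment to current position 11 Dec 1992, so the next rule applies.
Among Harlow and Moreau, alphabetically by surname: Harlow before Moreau.
Baptiste and Okonkwo both have date of appointment to current position 13 Sep 2015, so the next rule applies.
Among Baptiste and Okonkwo, alphabetically by surname: Baptiste before Okonkwo.
Full order: Varga, Nakamura, Horvat, Kowalski, Amari, Harlow, Moreau, Baptiste, Okonkwo, Castillo.

Varga, Nakamura, Horvat, Kowalski, Amari, Harlow, Moreau, Baptiste, Okonkwo, Castillo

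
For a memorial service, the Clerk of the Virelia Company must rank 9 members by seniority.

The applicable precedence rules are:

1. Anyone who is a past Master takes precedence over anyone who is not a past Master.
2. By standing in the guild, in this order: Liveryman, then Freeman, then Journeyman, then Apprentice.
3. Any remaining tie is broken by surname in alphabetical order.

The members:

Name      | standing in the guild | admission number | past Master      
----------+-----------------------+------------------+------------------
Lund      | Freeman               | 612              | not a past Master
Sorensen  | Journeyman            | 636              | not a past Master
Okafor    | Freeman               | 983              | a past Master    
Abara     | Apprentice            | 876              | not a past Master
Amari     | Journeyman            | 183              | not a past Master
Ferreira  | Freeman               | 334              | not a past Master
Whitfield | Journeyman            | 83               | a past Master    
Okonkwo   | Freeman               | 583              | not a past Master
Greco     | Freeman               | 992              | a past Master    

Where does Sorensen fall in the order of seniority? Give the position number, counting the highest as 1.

By the first rule: Greco, Okafor and Whitfield (each a past Master); then Ferreira, Lund, Okonkwo, Amari, Sorensen and Abara (each not a past Master).
Among Greco, Okafor and Whitfield, by standing in the guild: Greco and Okafor (Freeman) before Whitfield (Journeyman).
Among Greco and Okafor, alphabetically by surname: Greco before Okafor.
Among Ferreira, Lund, Okonkwo, Amari, Sorensen and Abara, by standing in the guild: Ferreira, Lund and Okonkwo (Freeman) before Amari and Sorensen (Journeyman) before Abara (Apprentice).
Among Ferreira, Lund and Okonkwo, alphabetically by surname: Ferreira before Lund before Okonkwo.
Among Amari and Sorensen, alphabetically by surname: Amari before Sorensen.
Order: Greco, Okafor, Whitfield, Ferreira, Lund, Okonkwo, Amari, Sorensen, Abara. So position 8.

8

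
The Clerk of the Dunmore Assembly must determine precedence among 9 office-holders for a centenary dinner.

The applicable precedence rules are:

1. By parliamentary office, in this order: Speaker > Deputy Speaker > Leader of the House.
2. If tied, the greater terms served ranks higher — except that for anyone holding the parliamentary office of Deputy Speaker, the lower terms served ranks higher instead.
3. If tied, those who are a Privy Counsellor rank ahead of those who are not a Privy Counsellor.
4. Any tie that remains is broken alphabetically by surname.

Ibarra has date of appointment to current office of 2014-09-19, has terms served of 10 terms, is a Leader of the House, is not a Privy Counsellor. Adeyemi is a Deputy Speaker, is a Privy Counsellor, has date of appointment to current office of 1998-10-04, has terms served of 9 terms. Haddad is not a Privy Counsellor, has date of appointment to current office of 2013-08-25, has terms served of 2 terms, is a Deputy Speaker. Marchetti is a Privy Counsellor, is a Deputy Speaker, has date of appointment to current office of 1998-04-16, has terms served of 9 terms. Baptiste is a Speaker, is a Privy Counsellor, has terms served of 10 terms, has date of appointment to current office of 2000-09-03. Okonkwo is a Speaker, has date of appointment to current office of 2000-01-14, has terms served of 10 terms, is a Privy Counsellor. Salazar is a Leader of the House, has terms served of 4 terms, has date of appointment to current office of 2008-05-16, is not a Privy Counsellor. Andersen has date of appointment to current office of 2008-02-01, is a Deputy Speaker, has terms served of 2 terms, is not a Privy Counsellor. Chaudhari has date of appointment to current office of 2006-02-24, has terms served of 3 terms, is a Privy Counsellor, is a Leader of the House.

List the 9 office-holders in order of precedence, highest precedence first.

By parliamentary office: Baptiste and Okonkwo (Speaker); then Andersen, Haddad, Adeyemi and Marchetti (Deputy Speaker); then Ibarra, Salazar and Chaudhari (Leader of the House).
Baptiste and Okonkwo both have terms served 10 terms, so the next rule applies.
Baptiste and Okonkwo are each a Privy Counsellor, so the next rule applies.
Among Baptiste and Okonkwo, alphabetically by surname: Baptiste before Okonkwo.
Among Andersen, Haddad, Adeyemi and Marchetti, by terms served (lower first) (reversed rule for this group): Andersen and Haddad (2 terms) before Adeyemi and Marchetti (9 terms).
Andersen and Haddad are each not a Privy Counsellor, so the next rule applies.
Among Andersen and Haddad, alphabetically by surname: Andersen before Haddad.
Adeyemi and Marchetti are each a Privy Counsellor, so the next rule applies.
Among Adeyemi and Marchetti, alphabetically by surname: Adeyemi before Marchetti.
Among Ibarra, Salazar and Chaudhari, by terms served (higher first): Ibarra (10 terms) before Salazar (4 terms) before Chaudhari (3 terms).
Full order: Baptiste, Okonkwo, Andersen, Haddad, Adeyemi, Marchetti, Ibarra, Salazar, Chaudhari.

Baptiste, Okonkwo, Andersen, Haddad, Adeyemi, Marchetti, Ibarra, Salazar, Chaudhari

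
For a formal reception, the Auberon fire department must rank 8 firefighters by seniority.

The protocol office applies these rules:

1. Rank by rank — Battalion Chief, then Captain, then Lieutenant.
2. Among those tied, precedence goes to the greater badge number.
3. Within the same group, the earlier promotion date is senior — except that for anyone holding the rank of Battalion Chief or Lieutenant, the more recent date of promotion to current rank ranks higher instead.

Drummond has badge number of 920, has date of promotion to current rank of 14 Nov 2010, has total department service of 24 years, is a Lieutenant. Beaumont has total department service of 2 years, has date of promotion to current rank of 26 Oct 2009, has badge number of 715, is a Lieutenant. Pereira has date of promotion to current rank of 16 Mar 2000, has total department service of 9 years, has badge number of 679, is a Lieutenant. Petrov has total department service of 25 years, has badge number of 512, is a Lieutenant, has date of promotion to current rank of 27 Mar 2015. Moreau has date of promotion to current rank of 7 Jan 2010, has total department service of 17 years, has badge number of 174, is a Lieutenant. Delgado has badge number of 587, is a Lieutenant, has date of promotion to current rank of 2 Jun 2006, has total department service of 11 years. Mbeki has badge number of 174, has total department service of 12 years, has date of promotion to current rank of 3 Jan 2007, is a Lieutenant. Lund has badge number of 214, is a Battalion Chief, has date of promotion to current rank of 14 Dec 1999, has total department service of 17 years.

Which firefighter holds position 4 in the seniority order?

By rank: Lund (Battalion Chief); then Drummond, Beaumont, Pereira, Delgado, Petrov, Moreau and Mbeki (Lieutenant).
Among Drummond, Beaumont, Pereira, Delgado, Petrov, Moreau and Mbeki, by badge number (higher first): Drummond (920) before Beaumont (715) before Pereira (679) before Delgado (587) before Petrov (512) before Moreau and Mbeki (174).
Among Moreau and Mbeki, by date of promotion to current rank (later first) (reversed rule for this group): Moreau (7 Jan 2010) before Mbeki (3 Jan 2007).
Order: Lund, Drummond, Beaumont, Pereira, Delgado, Petrov, Moreau, Mbeki.

Pereira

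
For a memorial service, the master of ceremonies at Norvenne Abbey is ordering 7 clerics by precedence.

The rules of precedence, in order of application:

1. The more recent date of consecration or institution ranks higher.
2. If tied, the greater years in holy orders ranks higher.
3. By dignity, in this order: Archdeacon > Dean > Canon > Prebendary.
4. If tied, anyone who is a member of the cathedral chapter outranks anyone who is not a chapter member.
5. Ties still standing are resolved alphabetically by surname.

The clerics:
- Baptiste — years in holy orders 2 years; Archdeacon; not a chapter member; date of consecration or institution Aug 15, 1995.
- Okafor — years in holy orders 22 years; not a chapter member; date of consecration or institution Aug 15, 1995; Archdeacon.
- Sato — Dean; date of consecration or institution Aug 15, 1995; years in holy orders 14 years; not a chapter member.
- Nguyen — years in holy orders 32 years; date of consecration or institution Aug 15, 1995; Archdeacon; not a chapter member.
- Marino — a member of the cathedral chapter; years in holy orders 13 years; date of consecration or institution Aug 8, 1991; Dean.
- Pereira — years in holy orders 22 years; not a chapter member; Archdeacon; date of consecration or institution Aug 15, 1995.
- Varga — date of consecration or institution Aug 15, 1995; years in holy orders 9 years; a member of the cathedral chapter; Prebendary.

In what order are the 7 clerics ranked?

Nguyen, Okafor, Pereira, Sato, Varga, Baptiste, Marino

By date of consecration or institution (later first): Nguyen, Okafor, Pereira, Sato, Varga and Baptiste (each Aug 15, 1995); then Marino (Aug 8, 1991).
Among Nguyen, Okafor, Pereira, Sato, Varga and Baptiste, by years in holy orders (higher first): Nguyen (32 years) before Okafor and Pereira (22 years) before Sato (14 years) before Varga (9 years) before Baptiste (2 years).
Okafor and Pereira are each Archdeacon, so the next rule applies.
Okafor and Pereira are each not a chapter member, so the next rule applies.
Among Okafor and Pereira, alphabetically by surname: Okafor before Pereira.
Full order: Nguyen, Okafor, Pereira, Sato, Varga, Baptiste, Marino.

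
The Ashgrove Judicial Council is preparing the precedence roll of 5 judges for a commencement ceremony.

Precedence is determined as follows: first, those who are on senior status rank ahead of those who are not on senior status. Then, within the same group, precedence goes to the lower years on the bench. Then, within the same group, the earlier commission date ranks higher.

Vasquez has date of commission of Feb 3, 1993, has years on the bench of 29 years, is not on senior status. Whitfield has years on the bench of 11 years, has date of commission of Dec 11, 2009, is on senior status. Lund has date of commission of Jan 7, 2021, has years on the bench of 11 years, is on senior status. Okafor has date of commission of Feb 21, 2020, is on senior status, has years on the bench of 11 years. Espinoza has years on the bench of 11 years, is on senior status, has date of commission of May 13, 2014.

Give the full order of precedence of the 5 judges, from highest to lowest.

Whitfield, Espinoza, Okafor, Lund, Vasquez

By the first rule: Whitfield, Espinoza, Okafor and Lund (each on senior status); then Vasquez (not on senior status).
Whitfield, Espinoza, Okafor and Lund all have years on the bench 11 years, so the next rule applies.
Among Whitfield, Espinoza, Okafor and Lund, by date of commission (earlier first): Whitfield (Dec 11, 2009) before Espinoza (May 13, 2014) before Okafor (Feb 21, 2020) before Lund (Jan 7, 2021).
Full order: Whitfield, Espinoza, Okafor, Lund, Vasquez.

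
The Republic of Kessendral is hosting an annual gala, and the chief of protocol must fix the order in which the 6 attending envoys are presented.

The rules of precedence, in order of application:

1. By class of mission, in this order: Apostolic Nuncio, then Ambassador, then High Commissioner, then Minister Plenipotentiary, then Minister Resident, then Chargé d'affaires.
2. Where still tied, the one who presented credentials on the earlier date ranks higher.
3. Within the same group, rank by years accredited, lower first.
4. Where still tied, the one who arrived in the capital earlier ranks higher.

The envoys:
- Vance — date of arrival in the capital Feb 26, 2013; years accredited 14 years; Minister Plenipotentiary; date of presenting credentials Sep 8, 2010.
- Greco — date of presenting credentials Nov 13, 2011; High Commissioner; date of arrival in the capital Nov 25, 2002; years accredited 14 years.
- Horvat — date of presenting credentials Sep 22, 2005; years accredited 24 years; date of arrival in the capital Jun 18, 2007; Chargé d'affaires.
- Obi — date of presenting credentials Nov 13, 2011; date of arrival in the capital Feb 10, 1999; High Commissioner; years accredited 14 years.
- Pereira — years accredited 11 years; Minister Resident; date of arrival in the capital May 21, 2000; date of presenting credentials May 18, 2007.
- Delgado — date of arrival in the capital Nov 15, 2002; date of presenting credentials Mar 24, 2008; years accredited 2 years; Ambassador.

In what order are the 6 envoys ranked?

Delgado, Obi, Greco, Vance, Pereira, Horvat

By class of mission: Delgado (Ambassador); then Obi and Greco (High Commissioner); then Vance (Minister Plenipotentiary); then Pereira (Minister Resident); then Horvat (Chargé d'affaires).
Obi and Greco both have date of presenting credentials Nov 13, 2011, so the next rule applies.
Obi and Greco both have years accredited 14 years, so the next rule applies.
Among Obi and Greco, by date of arrival in the capital (earlier first): Obi (Feb 10, 1999) before Greco (Nov 25, 2002).
Full order: Delgado, Obi, Greco, Vance, Pereira, Horvat.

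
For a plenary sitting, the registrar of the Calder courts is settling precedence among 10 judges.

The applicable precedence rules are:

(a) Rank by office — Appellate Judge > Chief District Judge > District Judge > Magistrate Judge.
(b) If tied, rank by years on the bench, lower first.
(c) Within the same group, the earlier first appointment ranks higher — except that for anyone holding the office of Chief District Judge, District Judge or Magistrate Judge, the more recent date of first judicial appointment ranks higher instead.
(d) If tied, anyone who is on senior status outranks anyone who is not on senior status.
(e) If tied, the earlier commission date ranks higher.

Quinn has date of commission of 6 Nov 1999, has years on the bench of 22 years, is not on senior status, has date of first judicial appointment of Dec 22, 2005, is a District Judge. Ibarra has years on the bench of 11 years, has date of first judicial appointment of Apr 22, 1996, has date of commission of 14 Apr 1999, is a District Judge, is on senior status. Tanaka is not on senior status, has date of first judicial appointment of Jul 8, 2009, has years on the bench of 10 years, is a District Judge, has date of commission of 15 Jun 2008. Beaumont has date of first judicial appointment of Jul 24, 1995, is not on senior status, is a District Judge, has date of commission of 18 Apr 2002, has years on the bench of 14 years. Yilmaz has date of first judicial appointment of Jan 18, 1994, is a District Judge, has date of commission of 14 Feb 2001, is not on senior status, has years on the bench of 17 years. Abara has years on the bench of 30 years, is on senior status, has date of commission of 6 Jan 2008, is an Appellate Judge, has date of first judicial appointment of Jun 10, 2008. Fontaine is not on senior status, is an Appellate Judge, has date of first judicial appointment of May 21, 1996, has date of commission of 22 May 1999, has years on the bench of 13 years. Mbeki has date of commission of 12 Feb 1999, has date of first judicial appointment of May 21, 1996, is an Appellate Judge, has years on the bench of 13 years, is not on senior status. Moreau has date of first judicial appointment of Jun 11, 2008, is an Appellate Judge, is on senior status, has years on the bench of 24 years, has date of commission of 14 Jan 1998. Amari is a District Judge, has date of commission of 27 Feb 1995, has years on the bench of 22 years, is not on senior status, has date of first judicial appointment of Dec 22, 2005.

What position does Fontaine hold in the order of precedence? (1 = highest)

2

By office: Mbeki, Fontaine, Moreau and Abara (Appellate Judge); then Tanaka, Ibarra, Beaumont, Yilmaz, Amari and Quinn (District Judge).
Among Mbeki, Fontaine, Moreau and Abara, by years on the bench (lower first): Mbeki and Fontaine (13 years) before Moreau (24 years) before Abara (30 years).
Mbeki and Fontaine both have date of first judicial appointment May 21, 1996, so the next rule applies.
Mbeki and Fontaine are each not on senior status, so the next rule applies.
Among Mbeki and Fontaine, by date of commission (earlier first): Mbeki (12 Feb 1999) before Fontaine (22 May 1999).
Among Tanaka, Ibarra, Beaumont, Yilmaz, Amari and Quinn, by years on the bench (lower first): Tanaka (10 years) before Ibarra (11 years) before Beaumont (14 years) before Yilmaz (17 years) before Amari and Quinn (22 years).
Amari and Quinn both have date of first judicial appointment Dec 22, 2005, so the next rule applies.
Amari and Quinn are each not on senior status, so the next rule applies.
Among Amari and Quinn, by date of commission (earlier first): Amari (27 Feb 1995) before Quinn (6 Nov 1999).
Order: Mbeki, Fontaine, Moreau, Abara, Tanaka, Ibarra, Beaumont, Yilmaz, Amari, Quinn. So position 2.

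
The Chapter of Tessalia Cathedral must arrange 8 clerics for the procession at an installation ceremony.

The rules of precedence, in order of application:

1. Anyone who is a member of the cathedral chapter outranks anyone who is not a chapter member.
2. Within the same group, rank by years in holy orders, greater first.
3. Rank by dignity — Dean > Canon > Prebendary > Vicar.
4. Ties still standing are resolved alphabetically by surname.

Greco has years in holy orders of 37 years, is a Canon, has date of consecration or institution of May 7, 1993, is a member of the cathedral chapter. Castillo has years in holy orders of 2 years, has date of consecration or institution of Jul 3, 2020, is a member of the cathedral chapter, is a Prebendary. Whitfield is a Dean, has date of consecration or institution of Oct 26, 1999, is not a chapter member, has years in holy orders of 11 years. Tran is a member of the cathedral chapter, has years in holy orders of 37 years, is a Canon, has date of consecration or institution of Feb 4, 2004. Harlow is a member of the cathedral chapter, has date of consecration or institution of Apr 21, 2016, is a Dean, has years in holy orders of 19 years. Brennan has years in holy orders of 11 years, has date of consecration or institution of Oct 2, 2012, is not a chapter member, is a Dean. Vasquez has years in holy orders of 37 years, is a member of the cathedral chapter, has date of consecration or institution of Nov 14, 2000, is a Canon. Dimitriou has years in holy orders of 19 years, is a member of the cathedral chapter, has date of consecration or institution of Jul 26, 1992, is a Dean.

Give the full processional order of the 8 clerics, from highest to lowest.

By the first rule: Greco, Tran, Vasquez, Dimitriou, Harlow and Castillo (each a member of the cathedral chapter); then Brennan and Whitfield (both not a chapter member).
Among Greco, Tran, Vasquez, Dimitriou, Harlow and Castillo, by years in holy orders (higher first): Greco, Tran and Vasquez (37 years) before Dimitriou and Harlow (19 years) before Castillo (2 years).
Greco, Tran and Vasquez are each Canon, so the next rule applies.
Among Greco, Tran and Vasquez, alphabetically by surname: Greco before Tran before Vasquez.
Dimitriou and Harlow are each Dean, so the next rule applies.
Among Dimitriou and Harlow, alphabetically by surname: Dimitriou before Harlow.
Brennan and Whitfield both have years in holy orders 11 years, so the next rule applies.
Brennan and Whitfield are each Dean, so the next rule applies.
Among Brennan and Whitfield, alphabetically by surname: Brennan before Whitfield.
Full order: Greco, Tran, Vasquez, Dimitriou, Harlow, Castillo, Brennan, Whitfield.

Greco, Tran, Vasquez, Dimitriou, Harlow, Castillo, Brennan, Whitfield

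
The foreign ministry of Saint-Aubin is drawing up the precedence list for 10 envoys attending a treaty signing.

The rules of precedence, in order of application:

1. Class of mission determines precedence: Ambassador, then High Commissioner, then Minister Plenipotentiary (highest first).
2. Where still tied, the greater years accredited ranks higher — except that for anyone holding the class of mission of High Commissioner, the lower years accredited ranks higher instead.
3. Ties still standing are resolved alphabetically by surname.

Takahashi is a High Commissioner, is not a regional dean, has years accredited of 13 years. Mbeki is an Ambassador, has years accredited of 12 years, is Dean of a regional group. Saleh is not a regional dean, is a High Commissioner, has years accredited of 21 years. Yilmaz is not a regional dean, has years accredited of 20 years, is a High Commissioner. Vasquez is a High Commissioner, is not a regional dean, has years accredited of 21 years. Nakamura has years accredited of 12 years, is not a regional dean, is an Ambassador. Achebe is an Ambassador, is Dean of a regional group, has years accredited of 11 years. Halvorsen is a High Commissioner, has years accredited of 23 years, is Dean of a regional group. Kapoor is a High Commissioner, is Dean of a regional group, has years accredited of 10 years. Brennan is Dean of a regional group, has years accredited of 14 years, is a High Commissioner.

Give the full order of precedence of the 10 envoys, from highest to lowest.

By class of mission: Mbeki, Nakamura and Achebe (Ambassador); then Kapoor, Takahashi, Brennan, Yilmaz, Saleh, Vasquez and Halvorsen (High Commissioner).
Among Mbeki, Nakamura and Achebe, by years accredited (higher first): Mbeki and Nakamura (12 years) before Achebe (11 years).
Among Mbeki and Nakamura, alphabetically by surname: Mbeki before Nakamura.
Among Kapoor, Takahashi, Brennan, Yilmaz, Saleh, Vasquez and Halvorsen, by years accredited (lower first) (reversed rule for this group): Kapoor (10 years) before Takahashi (13 years) before Brennan (14 years) before Yilmaz (20 years) before Saleh and Vasquez (21 years) before Halvorsen (23 years).
Among Saleh and Vasquez, alphabetically by surname: Saleh before Vasquez.
Full order: Mbeki, Nakamura, Achebe, Kapoor, Takahashi, Brennan, Yilmaz, Saleh, Vasquez, Halvorsen.

Mbeki, Nakamura, Achebe, Kapoor, Takahashi, Brennan, Yilmaz, Saleh, Vasquez, Halvorsen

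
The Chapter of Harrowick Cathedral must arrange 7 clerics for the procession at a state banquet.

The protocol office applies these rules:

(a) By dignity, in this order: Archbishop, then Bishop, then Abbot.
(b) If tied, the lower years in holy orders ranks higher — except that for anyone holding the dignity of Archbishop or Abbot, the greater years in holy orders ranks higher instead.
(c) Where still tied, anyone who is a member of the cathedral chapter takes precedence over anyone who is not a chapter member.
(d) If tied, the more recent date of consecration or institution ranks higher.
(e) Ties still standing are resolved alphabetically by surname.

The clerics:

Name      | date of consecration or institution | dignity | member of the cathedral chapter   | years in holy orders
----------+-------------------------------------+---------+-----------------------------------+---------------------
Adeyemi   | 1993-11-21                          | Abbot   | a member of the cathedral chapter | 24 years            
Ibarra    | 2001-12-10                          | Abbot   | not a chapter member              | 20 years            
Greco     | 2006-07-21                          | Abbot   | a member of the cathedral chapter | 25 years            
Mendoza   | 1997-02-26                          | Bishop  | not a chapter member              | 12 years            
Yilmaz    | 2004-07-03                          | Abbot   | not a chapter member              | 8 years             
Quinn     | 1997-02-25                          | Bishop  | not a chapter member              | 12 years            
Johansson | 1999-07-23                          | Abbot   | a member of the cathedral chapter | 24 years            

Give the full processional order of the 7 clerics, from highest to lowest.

Mendoza, Quinn, Greco, Johansson, Adeyemi, Ibarra, Yilmaz

By dignity: Mendoza and Quinn (Bishop); then Greco, Johansson, Adeyemi, Ibarra and Yilmaz (Abbot).
Mendoza and Quinn both have years in holy orders 12 years, so the next rule applies.
Mendoza and Quinn are each not a chapter member, so the next rule applies.
Among Mendoza and Quinn, by date of consecration or institution (later first): Mendoza (1997-02-26) before Quinn (1997-02-25).
Among Greco, Johansson, Adeyemi, Ibarra and Yilmaz, by years in holy orders (higher first) (reversed rule for this group): Greco (25 years) before Johansson and Adeyemi (24 years) before Ibarra (20 years) before Yilmaz (8 years).
Johansson and Adeyemi are each a member of the cathedral chapter, so the next rule applies.
Among Johansson and Adeyemi, by date of consecration or institution (later first): Johansson (1999-07-23) before Adeyemi (1993-11-21).
Full order: Mendoza, Quinn, Greco, Johansson, Adeyemi, Ibarra, Yilmaz.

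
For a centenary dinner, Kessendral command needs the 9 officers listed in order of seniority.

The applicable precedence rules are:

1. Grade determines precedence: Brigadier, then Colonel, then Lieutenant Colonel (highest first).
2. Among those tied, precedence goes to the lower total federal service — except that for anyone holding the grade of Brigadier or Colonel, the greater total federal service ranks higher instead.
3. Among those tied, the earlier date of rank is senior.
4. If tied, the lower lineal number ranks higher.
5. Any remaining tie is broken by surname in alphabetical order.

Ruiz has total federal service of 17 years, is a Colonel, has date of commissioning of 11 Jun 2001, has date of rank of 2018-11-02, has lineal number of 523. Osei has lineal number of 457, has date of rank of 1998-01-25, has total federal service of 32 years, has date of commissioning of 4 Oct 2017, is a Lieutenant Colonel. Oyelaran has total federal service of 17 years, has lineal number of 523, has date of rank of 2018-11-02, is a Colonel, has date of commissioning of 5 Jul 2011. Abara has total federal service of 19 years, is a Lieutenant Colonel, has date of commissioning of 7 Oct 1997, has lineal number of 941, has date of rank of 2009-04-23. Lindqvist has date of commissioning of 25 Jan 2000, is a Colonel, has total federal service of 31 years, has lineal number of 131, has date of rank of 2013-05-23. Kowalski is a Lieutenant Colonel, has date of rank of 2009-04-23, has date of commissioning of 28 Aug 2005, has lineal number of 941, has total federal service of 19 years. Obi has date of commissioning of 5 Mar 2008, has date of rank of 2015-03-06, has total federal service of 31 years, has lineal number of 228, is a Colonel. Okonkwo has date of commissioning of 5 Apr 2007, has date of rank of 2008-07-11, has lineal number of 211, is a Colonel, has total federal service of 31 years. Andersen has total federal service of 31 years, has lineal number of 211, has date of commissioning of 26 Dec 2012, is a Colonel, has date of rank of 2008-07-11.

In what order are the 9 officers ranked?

Andersen, Okonkwo, Lindqvist, Obi, Oyelaran, Ruiz, Abara, Kowalski, Osei

By grade: Andersen, Okonkwo, Lindqvist, Obi, Oyelaran and Ruiz (Colonel); then Abara, Kowalski and Osei (Lieutenant Colonel).
Among Andersen, Okonkwo, Lindqvist, Obi, Oyelaran and Ruiz, by total federal service (higher first) (reversed rule for this group): Andersen, Okonkwo, Lindqvist and Obi (31 years) before Oyelaran and Ruiz (17 years).
Among Andersen, Okonkwo, Lindqvist and Obi, by date of rank (earlier first): Andersen and Okonkwo (2008-07-11) before Lindqvist (2013-05-23) before Obi (2015-03-06).
Andersen and Okonkwo both have lineal number 211, so the next rule applies.
Among Andersen and Okonkwo, alphabetically by surname: Andersen before Okonkwo.
Oyelaran and Ruiz both have date of rank 2018-11-02, so the next rule applies.
Oyelaran and Ruiz both have lineal number 523, so the next rule applies.
Among Oyelaran and Ruiz, alphabetically by surname: Oyelaran before Ruiz.
Among Abara, Kowalski and Osei, by total federal service (lower first): Abara and Kowalski (19 years) before Osei (32 years).
Abara and Kowalski both have date of rank 2009-04-23, so the next rule applies.
Abara and Kowalski both have lineal number 941, so the next rule applies.
Among Abara and Kowalski, alphabetically by surname: Abara before Kowalski.
Full order: Andersen, Okonkwo, Lindqvist, Obi, Oyelaran, Ruiz, Abara, Kowalski, Osei.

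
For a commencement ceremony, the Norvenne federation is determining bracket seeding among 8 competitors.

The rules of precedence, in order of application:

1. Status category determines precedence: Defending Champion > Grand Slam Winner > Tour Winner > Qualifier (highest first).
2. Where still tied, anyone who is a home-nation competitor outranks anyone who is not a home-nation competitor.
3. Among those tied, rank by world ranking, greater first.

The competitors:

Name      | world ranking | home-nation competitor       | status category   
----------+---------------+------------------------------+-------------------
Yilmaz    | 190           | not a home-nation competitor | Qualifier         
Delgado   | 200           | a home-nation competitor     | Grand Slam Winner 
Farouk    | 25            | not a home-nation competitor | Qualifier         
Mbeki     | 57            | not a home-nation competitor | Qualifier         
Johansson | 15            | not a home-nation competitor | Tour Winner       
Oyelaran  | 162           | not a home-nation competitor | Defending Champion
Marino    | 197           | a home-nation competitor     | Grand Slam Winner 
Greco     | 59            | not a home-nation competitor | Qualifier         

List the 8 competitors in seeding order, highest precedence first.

By status category: Oyelaran (Defending Champion); then Delgado and Marino (Grand Slam Winner); then Johansson (Tour Winner); then Yilmaz, Greco, Mbeki and Farouk (Qualifier).
Delgado and Marino are each a home-nation competitor, so the next rule applies.
Among Delgado and Marino, by world ranking (higher first): Delgado (200) before Marino (197).
Yilmaz, Greco, Mbeki and Farouk are each not a home-nation competitor, so the next rule applies.
Among Yilmaz, Greco, Mbeki and Farouk, by world ranking (higher first): Yilmaz (190) before Greco (59) before Mbeki (57) before Farouk (25).
Full order: Oyelaran, Delgado, Marino, Johansson, Yilmaz, Greco, Mbeki, Farouk.

Oyelaran, Delgado, Marino, Johansson, Yilmaz, Greco, Mbeki, Farouk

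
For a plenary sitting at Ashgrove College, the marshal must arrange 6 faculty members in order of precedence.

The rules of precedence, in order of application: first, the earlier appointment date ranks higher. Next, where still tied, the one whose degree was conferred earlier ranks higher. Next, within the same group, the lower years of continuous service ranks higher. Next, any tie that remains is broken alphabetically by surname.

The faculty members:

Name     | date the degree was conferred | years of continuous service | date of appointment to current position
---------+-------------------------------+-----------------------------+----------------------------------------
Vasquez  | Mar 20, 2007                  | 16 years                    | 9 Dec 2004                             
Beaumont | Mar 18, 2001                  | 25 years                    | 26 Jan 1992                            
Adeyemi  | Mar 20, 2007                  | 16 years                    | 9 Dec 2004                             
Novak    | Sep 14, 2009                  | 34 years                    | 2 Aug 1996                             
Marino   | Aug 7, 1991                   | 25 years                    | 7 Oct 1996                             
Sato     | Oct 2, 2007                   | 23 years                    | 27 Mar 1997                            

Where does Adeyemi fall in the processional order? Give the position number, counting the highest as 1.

By date of appointment to current position (earlier first): Beaumont (26 Jan 1992); then Novak (2 Aug 1996); then Marino (7 Oct 1996); then Sato (27 Mar 1997); then Adeyemi and Vasquez (both 9 Dec 2004).
Adeyemi and Vasquez both have date the degree was conferred Mar 20, 2007, so the next rule applies.
Adeyemi and Vasquez both have years of continuous service 16 years, so the next rule applies.
Among Adeyemi and Vasquez, alphabetically by surname: Adeyemi before Vasquez.
Order: Beaumont, Novak, Marino, Sato, Adeyemi, Vasquez. So position 5.

5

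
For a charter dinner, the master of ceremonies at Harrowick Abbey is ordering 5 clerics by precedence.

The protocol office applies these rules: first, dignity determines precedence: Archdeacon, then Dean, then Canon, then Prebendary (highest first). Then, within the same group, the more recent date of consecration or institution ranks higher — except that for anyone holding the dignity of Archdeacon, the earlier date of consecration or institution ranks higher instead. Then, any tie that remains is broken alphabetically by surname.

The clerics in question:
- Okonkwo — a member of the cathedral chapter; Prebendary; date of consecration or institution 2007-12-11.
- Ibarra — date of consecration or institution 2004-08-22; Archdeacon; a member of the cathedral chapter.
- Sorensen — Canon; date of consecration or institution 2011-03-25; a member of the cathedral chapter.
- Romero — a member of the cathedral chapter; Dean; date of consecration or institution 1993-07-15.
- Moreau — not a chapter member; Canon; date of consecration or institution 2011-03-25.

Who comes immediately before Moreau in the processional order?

By dignity: Ibarra (Archdeacon); then Romero (Dean); then Moreau and Sorensen (Canon); then Okonkwo (Prebendary).
Moreau and Sorensen both have date of consecration or institution 2011-03-25, so the next rule applies.
Among Moreau and Sorensen, alphabetically by surname: Moreau before Sorensen.
Order: Ibarra, Romero, Moreau, Sorensen, Okonkwo.

Romero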